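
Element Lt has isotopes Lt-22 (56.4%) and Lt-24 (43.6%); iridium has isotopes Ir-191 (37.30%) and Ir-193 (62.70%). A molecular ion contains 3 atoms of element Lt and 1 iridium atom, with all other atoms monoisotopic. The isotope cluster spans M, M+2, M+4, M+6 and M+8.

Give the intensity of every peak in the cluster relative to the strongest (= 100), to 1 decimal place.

17.6 : 70.3 : 100.0 : 61.1 : 13.6

Element Lt pattern (n=3): 0.17940614 : 0.41606957 : 0.32164243 : 0.08288186
Iridium pattern (n=1): 0.3730 : 0.6270
Convolve the two distributions (both contribute in 2-u steps):
  M: 0.17940614×0.3730 = 0.066918
  M+2: 0.17940614×0.6270 + 0.41606957×0.3730 = 0.267682
  M+4: 0.41606957×0.6270 + 0.32164243×0.3730 = 0.380848
  M+6: 0.32164243×0.6270 + 0.08288186×0.3730 = 0.232585
  M+8: 0.08288186×0.6270 = 0.051967
Scale to base peak (0.380848) = 100: 17.6 : 70.3 : 100.0 : 61.1 : 13.6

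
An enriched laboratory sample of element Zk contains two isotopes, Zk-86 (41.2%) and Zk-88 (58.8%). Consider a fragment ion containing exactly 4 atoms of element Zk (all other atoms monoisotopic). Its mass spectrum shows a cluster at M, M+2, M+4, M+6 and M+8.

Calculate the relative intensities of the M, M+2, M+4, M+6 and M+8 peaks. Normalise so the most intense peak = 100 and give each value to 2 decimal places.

Expanding (0.412 + 0.588)^4:
P(M) = 0.412^4 = 0.028813
P(M+2) = 4 × 0.412^3 × 0.588^1 = 0.164486
P(M+4) = 6 × 0.412^2 × 0.588^2 = 0.352128
P(M+6) = 4 × 0.412^1 × 0.588^3 = 0.335034
P(M+8) = 0.588^4 = 0.119539
The M+4 peak is largest (0.352128); scaling to 100 gives 8.18 : 46.71 : 100.00 : 95.15 : 33.95.

8.18 : 46.71 : 100.00 : 95.15 : 33.95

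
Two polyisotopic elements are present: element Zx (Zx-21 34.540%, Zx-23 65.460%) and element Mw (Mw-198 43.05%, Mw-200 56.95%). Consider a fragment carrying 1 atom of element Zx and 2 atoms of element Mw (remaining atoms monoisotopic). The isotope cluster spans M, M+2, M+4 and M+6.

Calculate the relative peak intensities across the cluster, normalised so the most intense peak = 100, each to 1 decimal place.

Element Zx pattern (n=1): 0.3454 : 0.6546
Element Mw pattern (n=2): 0.18533025 : 0.4903395 : 0.32433025
Convolve the two distributions (both contribute in 2-u steps):
  M: 0.3454×0.18533025 = 0.064013
  M+2: 0.3454×0.4903395 + 0.6546×0.18533025 = 0.290680
  M+4: 0.3454×0.32433025 + 0.6546×0.4903395 = 0.433000
  M+6: 0.6546×0.32433025 = 0.212307
Scale to base peak (0.433000) = 100: 14.8 : 67.1 : 100.0 : 49.0

14.8 : 67.1 : 100.0 : 49.0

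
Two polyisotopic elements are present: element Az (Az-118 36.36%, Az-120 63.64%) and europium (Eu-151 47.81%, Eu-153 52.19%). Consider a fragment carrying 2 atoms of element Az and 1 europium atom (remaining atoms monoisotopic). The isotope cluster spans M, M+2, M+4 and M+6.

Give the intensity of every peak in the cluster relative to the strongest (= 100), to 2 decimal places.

14.52 : 66.70 : 100.00 : 48.57

Element Az pattern (n=2): 0.13220496 : 0.46279008 : 0.40500496
Europium pattern (n=1): 0.4781 : 0.5219
Convolve the two distributions (both contribute in 2-u steps):
  M: 0.13220496×0.4781 = 0.063207
  M+2: 0.13220496×0.5219 + 0.46279008×0.4781 = 0.290258
  M+4: 0.46279008×0.5219 + 0.40500496×0.4781 = 0.435163
  M+6: 0.40500496×0.5219 = 0.211372
Scale to base peak (0.435163) = 100: 14.52 : 66.70 : 100.00 : 48.57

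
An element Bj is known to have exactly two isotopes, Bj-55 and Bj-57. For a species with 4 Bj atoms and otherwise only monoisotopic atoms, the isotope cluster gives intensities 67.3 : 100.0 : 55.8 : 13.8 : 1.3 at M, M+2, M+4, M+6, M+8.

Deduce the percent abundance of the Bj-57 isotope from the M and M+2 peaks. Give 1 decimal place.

27.1%

If p is the fraction of Bj that is Bj-55, then I(M+2)/I(M) = [C(4,1)·p^3·(1−p)] / p^4 = 4·(1−p)/p = 100.0/67.3 = 1.4859
(1−p)/p = 1.4859/4 = 0.3715  ⇒  p = 1/(1 + 0.3715) = 0.7291
Bj-55: 72.9%, Bj-57: 27.1%.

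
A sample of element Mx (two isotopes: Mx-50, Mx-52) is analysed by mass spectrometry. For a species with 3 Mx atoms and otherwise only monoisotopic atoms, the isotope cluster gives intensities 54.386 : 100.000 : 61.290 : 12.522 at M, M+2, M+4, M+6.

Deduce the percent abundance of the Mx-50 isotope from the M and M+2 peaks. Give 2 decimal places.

If p is the fraction of Mx that is Mx-50, then I(M+2)/I(M) = [C(3,1)·p^2·(1−p)] / p^3 = 3·(1−p)/p = 100.000/54.386 = 1.8387
(1−p)/p = 1.8387/3 = 0.6129  ⇒  p = 1/(1 + 0.6129) = 0.6200
Mx-50: 62.00%, Mx-52: 38.00%.

62.00%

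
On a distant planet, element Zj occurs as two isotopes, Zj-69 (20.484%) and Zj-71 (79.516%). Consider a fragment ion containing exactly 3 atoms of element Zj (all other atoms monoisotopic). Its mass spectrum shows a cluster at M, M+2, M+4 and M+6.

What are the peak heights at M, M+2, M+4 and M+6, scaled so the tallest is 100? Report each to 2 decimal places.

1.71 : 19.91 : 77.28 : 100.00

The 3 Zj atoms are independent, so intensities follow the terms of (0.20484 + 0.79516)^3.
P(M) = 0.20484^3 = 0.008595
P(M+2) = 3 × 0.20484^2 × 0.79516^1 = 0.100093
P(M+4) = 3 × 0.20484^1 × 0.79516^2 = 0.388548
P(M+6) = 0.79516^3 = 0.502763
The M+6 peak is largest (0.502763); scaling to 100 gives 1.71 : 19.91 : 77.28 : 100.00.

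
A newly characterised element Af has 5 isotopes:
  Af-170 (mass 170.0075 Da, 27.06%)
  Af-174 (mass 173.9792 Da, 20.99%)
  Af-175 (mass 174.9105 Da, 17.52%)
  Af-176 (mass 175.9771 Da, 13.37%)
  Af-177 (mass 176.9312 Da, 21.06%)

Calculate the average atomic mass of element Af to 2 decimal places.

Ar = Σ fᵢ·mᵢ = 0.2706 × 170.0075 + 0.2099 × 173.9792 + 0.1752 × 174.9105 + 0.1337 × 175.9771 + 0.2106 × 176.9312
= 46.00403 + 36.51823 + 30.64432 + 23.52814 + 37.26171 = 173.95643 Da

173.96 Da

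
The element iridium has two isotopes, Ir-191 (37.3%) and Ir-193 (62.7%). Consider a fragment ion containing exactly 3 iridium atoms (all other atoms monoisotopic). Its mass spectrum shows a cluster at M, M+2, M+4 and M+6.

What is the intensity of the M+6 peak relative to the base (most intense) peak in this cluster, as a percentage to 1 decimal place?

56.0%

Binomial terms of (0.373 + 0.627)^3: M 0.0519, M+2 0.2617, M+4 0.4399, M+6 0.2465 → M+4 is the base peak.
P(M+4) = C(3,2) × 0.373^1 × 0.627^2 = 3 × 0.3730 × 0.393129 = 0.439911 (base)
P(M+6) = C(3,3) × 0.373^0 × 0.627^3 = 1 × 1.0000 × 0.24649188 = 0.246492
Relative intensity = 0.246492 / 0.439911 × 100 = 56.0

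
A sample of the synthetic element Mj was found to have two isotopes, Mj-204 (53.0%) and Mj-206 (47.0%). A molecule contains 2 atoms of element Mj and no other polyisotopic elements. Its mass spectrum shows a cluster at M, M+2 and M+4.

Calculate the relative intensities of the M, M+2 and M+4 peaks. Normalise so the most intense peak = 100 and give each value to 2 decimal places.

56.38 : 100.00 : 44.34

The 2 Mj atoms are independent, so intensities follow the terms of (0.530 + 0.470)^2.
P(M) = 0.530^2 = 0.280900
P(M+2) = 2 × 0.530^1 × 0.470^1 = 0.498200
P(M+4) = 0.470^2 = 0.220900
The M+2 peak is largest (0.498200); scaling to 100 gives 56.38 : 100.00 : 44.34.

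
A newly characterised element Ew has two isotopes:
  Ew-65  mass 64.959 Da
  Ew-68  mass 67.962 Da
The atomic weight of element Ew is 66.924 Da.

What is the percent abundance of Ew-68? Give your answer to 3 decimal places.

With x = fraction of Ew-65 (so Ew-68 is 1 − x):
64.959·x + 67.962·(1 − x) = 66.924
(64.959 − 67.962)·x = 66.924 − 67.962
x = -1.038 / -3.003 = 0.34565 → 34.565% Ew-65, 65.435% Ew-68.

65.435%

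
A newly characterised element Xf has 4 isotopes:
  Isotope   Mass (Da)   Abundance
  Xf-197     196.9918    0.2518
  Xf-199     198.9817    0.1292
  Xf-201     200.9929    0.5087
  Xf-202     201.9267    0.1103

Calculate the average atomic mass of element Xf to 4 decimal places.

199.8286 Da

Ar = Σ fᵢ·mᵢ = 0.2518 × 196.9918 + 0.1292 × 198.9817 + 0.5087 × 200.9929 + 0.1103 × 201.9267
= 49.60254 + 25.70844 + 102.24509 + 22.27252 = 199.82859 Da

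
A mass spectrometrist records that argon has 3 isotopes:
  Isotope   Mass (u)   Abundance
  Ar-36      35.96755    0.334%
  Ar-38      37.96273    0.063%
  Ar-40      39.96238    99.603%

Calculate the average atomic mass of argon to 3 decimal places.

39.948 u

Ar = Σ fᵢ·mᵢ = 0.00334 × 35.96755 + 0.00063 × 37.96273 + 0.99603 × 39.96238
= 0.120132 + 0.023917 + 39.803729 = 39.947778 u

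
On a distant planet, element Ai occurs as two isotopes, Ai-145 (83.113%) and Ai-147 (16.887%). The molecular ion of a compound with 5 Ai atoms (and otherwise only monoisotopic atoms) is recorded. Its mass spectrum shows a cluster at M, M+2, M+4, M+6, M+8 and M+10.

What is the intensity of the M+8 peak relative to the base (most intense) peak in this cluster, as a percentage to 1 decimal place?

0.8%

(0.83113 + 0.16887)^5 gives M 0.3966, M+2 0.4029, M+4 0.1637, M+6 0.0333, M+8 0.0034, M+10 0.0001; the largest is M+2.
P(M+2) = C(5,1) × 0.83113^4 × 0.16887^1 = 5 × 0.47717297 × 0.16887 = 0.402901 (base)
P(M+8) = C(5,4) × 0.83113^1 × 0.16887^4 = 5 × 0.83113 × 0.00081322 = 0.003379
Relative intensity = 0.003379 / 0.402901 × 100 = 0.8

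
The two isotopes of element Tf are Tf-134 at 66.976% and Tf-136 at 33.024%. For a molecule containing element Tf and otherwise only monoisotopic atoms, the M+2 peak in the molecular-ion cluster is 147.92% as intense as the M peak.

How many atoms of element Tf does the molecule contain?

3

With n Tf atoms, P(M+2)/P(M) = C(n,1)·p^(n−1)q / p^n = n·q/p = n · 0.33024/0.66976.
n = 1.4792 × 0.66976/0.33024 = 3.00 ≈ 3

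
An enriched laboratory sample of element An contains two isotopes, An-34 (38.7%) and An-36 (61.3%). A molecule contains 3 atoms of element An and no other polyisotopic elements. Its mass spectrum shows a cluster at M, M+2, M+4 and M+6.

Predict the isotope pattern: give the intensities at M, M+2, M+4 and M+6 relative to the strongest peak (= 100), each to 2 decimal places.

The 3 An atoms are independent, so intensities follow the terms of (0.387 + 0.613)^3.
P(M) = 0.387^3 = 0.057961
P(M+2) = 3 × 0.387^2 × 0.613^1 = 0.275425
P(M+4) = 3 × 0.387^1 × 0.613^2 = 0.436268
P(M+6) = 0.613^3 = 0.230346
The M+4 peak is largest (0.436268); scaling to 100 gives 13.29 : 63.13 : 100.00 : 52.80.

13.29 : 63.13 : 100.00 : 52.80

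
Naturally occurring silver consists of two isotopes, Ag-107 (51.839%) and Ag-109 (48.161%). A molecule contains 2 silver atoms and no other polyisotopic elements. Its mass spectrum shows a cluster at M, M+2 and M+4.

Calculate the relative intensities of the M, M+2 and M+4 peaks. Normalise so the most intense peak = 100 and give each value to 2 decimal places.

53.82 : 100.00 : 46.45

The 2 Ag atoms are independent, so intensities follow the terms of (0.51839 + 0.48161)^2.
P(M) = 0.51839^2 = 0.268728
P(M+2) = 2 × 0.51839^1 × 0.48161^1 = 0.499324
P(M+4) = 0.48161^2 = 0.231948
The M+2 peak is largest (0.499324); scaling to 100 gives 53.82 : 100.00 : 46.45.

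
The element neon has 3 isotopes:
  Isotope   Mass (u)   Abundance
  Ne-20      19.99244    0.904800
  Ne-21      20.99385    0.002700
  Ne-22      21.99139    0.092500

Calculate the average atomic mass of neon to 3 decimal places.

The abundance-weighted mean is 0.904800 × 19.99244 + 0.002700 × 20.99385 + 0.092500 × 21.99139
= 18.089160 + 0.056683 + 2.034204 = 20.180047 u

20.180 u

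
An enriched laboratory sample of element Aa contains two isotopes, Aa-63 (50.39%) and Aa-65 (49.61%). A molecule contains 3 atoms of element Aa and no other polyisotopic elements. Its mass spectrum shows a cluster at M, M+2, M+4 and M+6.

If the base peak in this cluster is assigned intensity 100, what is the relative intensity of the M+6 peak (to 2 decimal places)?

32.31

Binomial terms of (0.5039 + 0.4961)^3: M 0.1279, M+2 0.3779, M+4 0.3721, M+6 0.1221 → M+2 is the base peak.
P(M+2) = C(3,1) × 0.5039^2 × 0.4961^1 = 3 × 0.25391521 × 0.4961 = 0.377902 (base)
P(M+6) = C(3,3) × 0.5039^0 × 0.4961^3 = 1 × 1.0000 × 0.12209776 = 0.122098
Relative intensity = 0.122098 / 0.377902 × 100 = 32.31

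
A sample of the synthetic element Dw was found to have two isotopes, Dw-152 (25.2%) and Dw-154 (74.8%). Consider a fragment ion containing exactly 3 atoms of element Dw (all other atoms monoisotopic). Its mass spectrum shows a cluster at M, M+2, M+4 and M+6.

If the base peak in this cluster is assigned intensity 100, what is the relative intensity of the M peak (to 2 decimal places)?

3.78

Term probabilities: M 0.0160, M+2 0.1425, M+4 0.4230, M+6 0.4185. Base peak = M+4.
P(M+4) = C(3,2) × 0.252^1 × 0.748^2 = 3 × 0.2520 × 0.559504 = 0.422985 (base)
P(M) = C(3,0) × 0.252^3 × 0.748^0 = 1 × 0.01600301 × 1.0000 = 0.016003
Relative intensity = 0.016003 / 0.422985 × 100 = 3.78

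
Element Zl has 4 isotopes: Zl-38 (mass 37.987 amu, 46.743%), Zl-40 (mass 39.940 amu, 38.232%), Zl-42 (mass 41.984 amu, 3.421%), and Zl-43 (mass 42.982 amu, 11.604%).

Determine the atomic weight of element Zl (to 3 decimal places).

39.450 amu

Ar = Σ fᵢ·mᵢ = 0.46743 × 37.987 + 0.38232 × 39.940 + 0.03421 × 41.984 + 0.11604 × 42.982
= 17.7563 + 15.2699 + 1.4363 + 4.9876 = 39.4501 amu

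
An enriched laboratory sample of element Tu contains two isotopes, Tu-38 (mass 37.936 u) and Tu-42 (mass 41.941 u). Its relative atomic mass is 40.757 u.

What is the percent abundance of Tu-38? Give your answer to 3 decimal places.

29.563%

Writing the weighted mean with unknown fraction x of Tu-38:
37.936·x + 41.941·(1 − x) = 40.757
(37.936 − 41.941)·x = 40.757 − 41.941
x = -1.184 / -4.005 = 0.29563 → 29.563% Tu-38, 70.437% Tu-42.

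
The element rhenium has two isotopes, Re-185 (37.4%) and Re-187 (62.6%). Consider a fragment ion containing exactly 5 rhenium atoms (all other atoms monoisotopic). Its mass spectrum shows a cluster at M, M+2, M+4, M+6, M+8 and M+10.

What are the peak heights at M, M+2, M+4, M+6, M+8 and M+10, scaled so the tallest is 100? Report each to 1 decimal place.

2.1 : 17.8 : 59.7 : 100.0 : 83.7 : 28.0

The 5 Re atoms are independent, so intensities follow the terms of (0.374 + 0.626)^5.
P(M) = 0.374^5 = 0.007317
P(M+2) = 5 × 0.374^4 × 0.626^1 = 0.061239
P(M+4) = 10 × 0.374^3 × 0.626^2 = 0.205005
P(M+6) = 10 × 0.374^2 × 0.626^3 = 0.343136
P(M+8) = 5 × 0.374^1 × 0.626^4 = 0.287170
P(M+10) = 0.626^5 = 0.096133
The M+6 peak is largest (0.343136); scaling to 100 gives 2.1 : 17.8 : 59.7 : 100.0 : 83.7 : 28.0.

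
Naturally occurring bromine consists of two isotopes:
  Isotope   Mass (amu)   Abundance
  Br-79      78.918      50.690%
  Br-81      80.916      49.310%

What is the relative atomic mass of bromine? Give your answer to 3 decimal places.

79.903 amu

Ar = Σ fᵢ·mᵢ = 0.50690 × 78.918 + 0.49310 × 80.916
= 40.0035 + 39.8997 = 79.9032 amu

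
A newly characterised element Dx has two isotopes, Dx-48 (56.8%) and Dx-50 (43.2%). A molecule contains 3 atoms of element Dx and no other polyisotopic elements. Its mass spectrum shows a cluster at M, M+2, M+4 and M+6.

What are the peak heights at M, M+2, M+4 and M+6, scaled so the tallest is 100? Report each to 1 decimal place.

43.8 : 100.0 : 76.1 : 19.3

Each Dx atom is independently Dx-48 (p = 0.568) or Dx-50 (q = 0.432); the cluster is the binomial expansion (p + q)^3.
P(M) = 0.568^3 = 0.183250
P(M+2) = 3 × 0.568^2 × 0.432^1 = 0.418121
P(M+4) = 3 × 0.568^1 × 0.432^2 = 0.318007
P(M+6) = 0.432^3 = 0.080622
The M+2 peak is largest (0.418121); scaling to 100 gives 43.8 : 100.0 : 76.1 : 19.3.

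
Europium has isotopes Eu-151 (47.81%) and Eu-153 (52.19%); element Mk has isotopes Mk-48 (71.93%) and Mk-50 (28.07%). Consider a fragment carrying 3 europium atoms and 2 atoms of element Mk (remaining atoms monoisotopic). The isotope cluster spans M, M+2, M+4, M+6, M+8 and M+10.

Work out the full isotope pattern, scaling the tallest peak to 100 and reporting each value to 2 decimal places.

15.92 : 64.54 : 100.00 : 73.05 : 24.82 : 3.15

Europium pattern (n=3): 0.10928391 : 0.3578871 : 0.39067407 : 0.14215492
Element Mk pattern (n=2): 0.51739249 : 0.40381502 : 0.07879249
Convolve the two distributions (both contribute in 2-u steps):
  M: 0.10928391×0.51739249 = 0.056543
  M+2: 0.10928391×0.40381502 + 0.3578871×0.51739249 = 0.229299
  M+4: 0.10928391×0.07879249 + 0.3578871×0.40381502 + 0.39067407×0.51739249 = 0.355263
  M+6: 0.3578871×0.07879249 + 0.39067407×0.40381502 + 0.14215492×0.51739249 = 0.259509
  M+8: 0.39067407×0.07879249 + 0.14215492×0.40381502 = 0.088186
  M+10: 0.14215492×0.07879249 = 0.011201
Scale to base peak (0.355263) = 100: 15.92 : 64.54 : 100.00 : 73.05 : 24.82 : 3.15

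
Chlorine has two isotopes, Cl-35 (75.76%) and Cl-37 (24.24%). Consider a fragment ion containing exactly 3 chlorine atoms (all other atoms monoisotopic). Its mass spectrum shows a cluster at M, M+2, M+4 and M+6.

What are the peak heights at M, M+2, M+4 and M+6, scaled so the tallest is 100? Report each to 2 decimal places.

100.00 : 95.99 : 30.71 : 3.28

Each Cl atom is independently Cl-35 (p = 0.7576) or Cl-37 (q = 0.2424); the cluster is the binomial expansion (p + q)^3.
P(M) = 0.7576^3 = 0.434830
P(M+2) = 3 × 0.7576^2 × 0.2424^1 = 0.417382
P(M+4) = 3 × 0.7576^1 × 0.2424^2 = 0.133545
P(M+6) = 0.2424^3 = 0.014243
The M peak is largest (0.434830); scaling to 100 gives 100.00 : 95.99 : 30.71 : 3.28.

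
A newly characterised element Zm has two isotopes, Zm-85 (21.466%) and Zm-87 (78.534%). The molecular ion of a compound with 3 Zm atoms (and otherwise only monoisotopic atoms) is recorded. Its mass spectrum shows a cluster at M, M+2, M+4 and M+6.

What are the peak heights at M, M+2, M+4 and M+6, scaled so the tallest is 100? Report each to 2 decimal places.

2.04 : 22.41 : 82.00 : 100.00

The 3 Zm atoms are independent, so intensities follow the terms of (0.21466 + 0.78534)^3.
P(M) = 0.21466^3 = 0.009891
P(M+2) = 3 × 0.21466^2 × 0.78534^1 = 0.108563
P(M+4) = 3 × 0.21466^1 × 0.78534^2 = 0.397180
P(M+6) = 0.78534^3 = 0.484365
The M+6 peak is largest (0.484365); scaling to 100 gives 2.04 : 22.41 : 82.00 : 100.00.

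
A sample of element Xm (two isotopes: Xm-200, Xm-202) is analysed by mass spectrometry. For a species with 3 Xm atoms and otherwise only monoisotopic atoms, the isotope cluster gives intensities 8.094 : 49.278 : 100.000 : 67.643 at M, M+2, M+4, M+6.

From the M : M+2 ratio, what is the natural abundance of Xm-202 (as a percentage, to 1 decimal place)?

Let p = fractional abundance of Xm-200. I(M+2)/I(M) = [C(3,1)·p^2·(1−p)] / p^3 = 3·(1−p)/p = 49.278/8.094 = 6.0882
(1−p)/p = 6.0882/3 = 2.0294  ⇒  p = 1/(1 + 2.0294) = 0.3301
Xm-200: 33.0%, Xm-202: 67.0%.

67.0%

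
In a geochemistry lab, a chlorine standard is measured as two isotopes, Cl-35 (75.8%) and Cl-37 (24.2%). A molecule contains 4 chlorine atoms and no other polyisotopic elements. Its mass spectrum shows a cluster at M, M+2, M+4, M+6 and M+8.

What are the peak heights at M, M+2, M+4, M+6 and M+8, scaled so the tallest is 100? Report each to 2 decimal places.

78.31 : 100.00 : 47.89 : 10.19 : 0.81

Each Cl atom is independently Cl-35 (p = 0.758) or Cl-37 (q = 0.242); the cluster is the binomial expansion (p + q)^4.
P(M) = 0.758^4 = 0.330124
P(M+2) = 4 × 0.758^3 × 0.242^1 = 0.421583
P(M+4) = 6 × 0.758^2 × 0.242^2 = 0.201893
P(M+6) = 4 × 0.758^1 × 0.242^3 = 0.042971
P(M+8) = 0.242^4 = 0.003430
The M+2 peak is largest (0.421583); scaling to 100 gives 78.31 : 100.00 : 47.89 : 10.19 : 0.81.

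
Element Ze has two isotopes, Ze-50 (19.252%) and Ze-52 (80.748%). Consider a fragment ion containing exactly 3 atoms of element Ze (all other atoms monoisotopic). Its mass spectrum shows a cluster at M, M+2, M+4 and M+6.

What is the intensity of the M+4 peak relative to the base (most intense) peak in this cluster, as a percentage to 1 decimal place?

Binomial terms of (0.19252 + 0.80748)^3: M 0.0071, M+2 0.0898, M+4 0.3766, M+6 0.5265 → M+6 is the base peak.
P(M+6) = C(3,3) × 0.19252^0 × 0.80748^3 = 1 × 1.0000 × 0.5264963 = 0.526496 (base)
P(M+4) = C(3,2) × 0.19252^1 × 0.80748^2 = 3 × 0.19252 × 0.65202395 = 0.376583
Relative intensity = 0.376583 / 0.526496 × 100 = 71.5

71.5%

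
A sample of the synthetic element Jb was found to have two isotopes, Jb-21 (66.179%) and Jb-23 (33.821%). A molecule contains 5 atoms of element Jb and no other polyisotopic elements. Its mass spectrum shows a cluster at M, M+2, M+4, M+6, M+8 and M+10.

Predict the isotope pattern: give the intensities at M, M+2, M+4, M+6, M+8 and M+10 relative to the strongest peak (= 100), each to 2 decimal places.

38.29 : 97.84 : 100.00 : 51.11 : 13.06 : 1.33

Expanding (0.66179 + 0.33821)^5:
P(M) = 0.66179^5 = 0.126941
P(M+2) = 5 × 0.66179^4 × 0.33821^1 = 0.324367
P(M+4) = 10 × 0.66179^3 × 0.33821^2 = 0.331538
P(M+6) = 10 × 0.66179^2 × 0.33821^3 = 0.169434
P(M+8) = 5 × 0.66179^1 × 0.33821^4 = 0.043295
P(M+10) = 0.33821^5 = 0.004425
The M+4 peak is largest (0.331538); scaling to 100 gives 38.29 : 97.84 : 100.00 : 51.11 : 13.06 : 1.33.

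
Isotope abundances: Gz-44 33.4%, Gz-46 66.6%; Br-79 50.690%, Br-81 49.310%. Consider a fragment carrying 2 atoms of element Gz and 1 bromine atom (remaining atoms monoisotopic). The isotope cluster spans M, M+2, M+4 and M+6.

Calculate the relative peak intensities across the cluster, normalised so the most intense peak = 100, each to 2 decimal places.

12.73 : 63.15 : 100.00 : 49.24

Element Gz pattern (n=2): 0.111556 : 0.444888 : 0.443556
Bromine pattern (n=1): 0.5069 : 0.4931
Convolve the two distributions (both contribute in 2-u steps):
  M: 0.111556×0.5069 = 0.056548
  M+2: 0.111556×0.4931 + 0.444888×0.5069 = 0.280522
  M+4: 0.444888×0.4931 + 0.443556×0.5069 = 0.444213
  M+6: 0.443556×0.4931 = 0.218717
Scale to base peak (0.444213) = 100: 12.73 : 63.15 : 100.00 : 49.24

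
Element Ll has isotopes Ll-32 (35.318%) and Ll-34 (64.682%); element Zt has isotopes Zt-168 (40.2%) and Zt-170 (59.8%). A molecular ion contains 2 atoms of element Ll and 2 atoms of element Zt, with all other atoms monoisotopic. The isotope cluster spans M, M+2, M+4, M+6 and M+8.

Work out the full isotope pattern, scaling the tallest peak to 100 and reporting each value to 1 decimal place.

Element Ll pattern (n=2): 0.12473611 : 0.45688778 : 0.41837611
Element Zt pattern (n=2): 0.161604 : 0.480792 : 0.357604
Convolve the two distributions (both contribute in 2-u steps):
  M: 0.12473611×0.161604 = 0.020158
  M+2: 0.12473611×0.480792 + 0.45688778×0.161604 = 0.133807
  M+4: 0.12473611×0.357604 + 0.45688778×0.480792 + 0.41837611×0.161604 = 0.331885
  M+6: 0.45688778×0.357604 + 0.41837611×0.480792 = 0.364537
  M+8: 0.41837611×0.357604 = 0.149613
Scale to base peak (0.364537) = 100: 5.5 : 36.7 : 91.0 : 100.0 : 41.0

5.5 : 36.7 : 91.0 : 100.0 : 41.0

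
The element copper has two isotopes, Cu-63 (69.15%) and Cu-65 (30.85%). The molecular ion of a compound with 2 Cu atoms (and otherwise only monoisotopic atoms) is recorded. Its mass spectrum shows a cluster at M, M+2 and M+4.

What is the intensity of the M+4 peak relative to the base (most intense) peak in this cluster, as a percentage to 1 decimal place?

(0.6915 + 0.3085)^2 gives M 0.4782, M+2 0.4267, M+4 0.0952; the largest is M.
P(M) = C(2,0) × 0.6915^2 × 0.3085^0 = 1 × 0.47817225 × 1.0000 = 0.478172 (base)
P(M+4) = C(2,2) × 0.6915^0 × 0.3085^2 = 1 × 1.0000 × 0.09517225 = 0.095172
Relative intensity = 0.095172 / 0.478172 × 100 = 19.9

19.9%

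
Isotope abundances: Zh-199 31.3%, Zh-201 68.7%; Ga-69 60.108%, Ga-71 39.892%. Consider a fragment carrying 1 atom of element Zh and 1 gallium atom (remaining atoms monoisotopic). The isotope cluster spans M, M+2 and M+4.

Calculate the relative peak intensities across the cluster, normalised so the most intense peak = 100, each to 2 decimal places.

Element Zh pattern (n=1): 0.3130 : 0.6870
Gallium pattern (n=1): 0.60108 : 0.39892
Convolve the two distributions (both contribute in 2-u steps):
  M: 0.3130×0.60108 = 0.188138
  M+2: 0.3130×0.39892 + 0.6870×0.60108 = 0.537804
  M+4: 0.6870×0.39892 = 0.274058
Scale to base peak (0.537804) = 100: 34.98 : 100.00 : 50.96

34.98 : 100.00 : 50.96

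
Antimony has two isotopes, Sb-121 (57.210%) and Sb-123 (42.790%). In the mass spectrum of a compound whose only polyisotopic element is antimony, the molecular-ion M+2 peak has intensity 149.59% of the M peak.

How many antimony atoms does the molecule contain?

2

The M+2/M ratio from n Sb atoms is n · q/p = n · 0.42790/0.57210.
n = 1.4959 × 0.57210/0.42790 = 2.00 ≈ 2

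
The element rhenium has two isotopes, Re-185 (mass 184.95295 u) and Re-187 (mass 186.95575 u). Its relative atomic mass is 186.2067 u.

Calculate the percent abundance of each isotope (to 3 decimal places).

Writing the weighted mean with unknown fraction x of Re-185:
184.95295·x + 186.95575·(1 − x) = 186.2067
(184.95295 − 186.95575)·x = 186.2067 − 186.95575
x = -0.74905 / -2.00280 = 0.37400 → 37.400% Re-185, 62.600% Re-187.

Re-185: 37.400%, Re-187: 62.600%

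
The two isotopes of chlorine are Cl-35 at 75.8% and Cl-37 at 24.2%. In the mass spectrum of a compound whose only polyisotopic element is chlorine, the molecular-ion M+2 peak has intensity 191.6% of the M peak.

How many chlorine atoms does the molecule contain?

6

The M+2/M ratio from n Cl atoms is n · q/p = n · 0.242/0.758.
n = 1.916 × 0.758/0.242 = 6.00 ≈ 6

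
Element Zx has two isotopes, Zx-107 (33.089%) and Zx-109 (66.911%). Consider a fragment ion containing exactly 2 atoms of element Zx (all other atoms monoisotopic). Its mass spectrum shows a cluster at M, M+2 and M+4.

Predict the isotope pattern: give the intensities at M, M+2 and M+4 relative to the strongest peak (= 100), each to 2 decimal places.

24.46 : 98.90 : 100.00

Each Zx atom is independently Zx-107 (p = 0.33089) or Zx-109 (q = 0.66911); the cluster is the binomial expansion (p + q)^2.
P(M) = 0.33089^2 = 0.109488
P(M+2) = 2 × 0.33089^1 × 0.66911^1 = 0.442804
P(M+4) = 0.66911^2 = 0.447708
The M+4 peak is largest (0.447708); scaling to 100 gives 24.46 : 98.90 : 100.00.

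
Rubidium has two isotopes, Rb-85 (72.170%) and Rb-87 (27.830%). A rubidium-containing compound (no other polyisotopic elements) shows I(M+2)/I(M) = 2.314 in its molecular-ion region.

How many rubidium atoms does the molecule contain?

6

The M+2/M ratio from n Rb atoms is n · q/p = n · 0.27830/0.72170.
n = 2.314 × 0.72170/0.27830 = 6.00 ≈ 6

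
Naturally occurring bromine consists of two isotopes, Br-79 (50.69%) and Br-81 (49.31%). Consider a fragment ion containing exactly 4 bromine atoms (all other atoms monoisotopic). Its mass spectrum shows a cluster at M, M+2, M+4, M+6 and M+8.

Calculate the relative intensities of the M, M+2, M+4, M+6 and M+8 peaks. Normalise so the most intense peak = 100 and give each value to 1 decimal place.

17.6 : 68.5 : 100.0 : 64.9 : 15.8

The 4 Br atoms are independent, so intensities follow the terms of (0.5069 + 0.4931)^4.
P(M) = 0.5069^4 = 0.066022
P(M+2) = 4 × 0.5069^3 × 0.4931^1 = 0.256899
P(M+4) = 6 × 0.5069^2 × 0.4931^2 = 0.374857
P(M+6) = 4 × 0.5069^1 × 0.4931^3 = 0.243101
P(M+8) = 0.4931^4 = 0.059121
The M+4 peak is largest (0.374857); scaling to 100 gives 17.6 : 68.5 : 100.0 : 64.9 : 15.8.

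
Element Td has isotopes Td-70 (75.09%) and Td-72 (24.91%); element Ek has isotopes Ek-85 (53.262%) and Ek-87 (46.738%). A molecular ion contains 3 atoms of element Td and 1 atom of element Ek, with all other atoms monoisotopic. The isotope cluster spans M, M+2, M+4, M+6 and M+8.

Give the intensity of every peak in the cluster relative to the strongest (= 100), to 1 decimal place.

Element Td pattern (n=3): 0.42339557 : 0.42136571 : 0.13978186 : 0.01545686
Element Ek pattern (n=1): 0.53262 : 0.46738
Convolve the two distributions (both contribute in 2-u steps):
  M: 0.42339557×0.53262 = 0.225509
  M+2: 0.42339557×0.46738 + 0.42136571×0.53262 = 0.422314
  M+4: 0.42136571×0.46738 + 0.13978186×0.53262 = 0.271389
  M+6: 0.13978186×0.46738 + 0.01545686×0.53262 = 0.073564
  M+8: 0.01545686×0.46738 = 0.007224
Scale to base peak (0.422314) = 100: 53.4 : 100.0 : 64.3 : 17.4 : 1.7

53.4 : 100.0 : 64.3 : 17.4 : 1.7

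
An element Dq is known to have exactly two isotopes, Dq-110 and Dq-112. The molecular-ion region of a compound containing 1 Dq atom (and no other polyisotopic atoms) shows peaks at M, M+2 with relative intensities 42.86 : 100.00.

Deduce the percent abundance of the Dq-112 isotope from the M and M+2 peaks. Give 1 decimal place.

If p is the fraction of Dq that is Dq-110, then I(M+2)/I(M) = [C(1,1)·p^0·(1−p)] / p^1 = 1·(1−p)/p = 100.00/42.86 = 2.3332
(1−p)/p = 2.3332/1 = 2.3332  ⇒  p = 1/(1 + 2.3332) = 0.3000
Dq-110: 30.0%, Dq-112: 70.0%.

70.0%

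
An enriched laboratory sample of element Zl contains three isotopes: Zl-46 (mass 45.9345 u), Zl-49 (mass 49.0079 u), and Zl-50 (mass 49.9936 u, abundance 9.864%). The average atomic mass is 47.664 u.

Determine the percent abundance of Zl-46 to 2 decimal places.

The remaining 90.136% is split between Zl-46 (fraction x) and Zl-49 (fraction 0.90136 − x).
Substituting: 45.9345x + 49.0079(0.90136 − x) = 42.732631296
(45.9345 − 49.0079)x = -1.441129448  ⇒  x = 0.46890, y = 0.43246
Zl-46: 46.89%, Zl-49: 43.25%.

46.89%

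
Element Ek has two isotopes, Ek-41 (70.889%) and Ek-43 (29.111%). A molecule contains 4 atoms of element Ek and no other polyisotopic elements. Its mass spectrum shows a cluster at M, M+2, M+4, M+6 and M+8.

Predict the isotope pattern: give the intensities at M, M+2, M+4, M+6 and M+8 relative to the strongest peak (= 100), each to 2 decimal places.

Each Ek atom is independently Ek-41 (p = 0.70889) or Ek-43 (q = 0.29111); the cluster is the binomial expansion (p + q)^4.
P(M) = 0.70889^4 = 0.252531
P(M+2) = 4 × 0.70889^3 × 0.29111^1 = 0.414814
P(M+4) = 6 × 0.70889^2 × 0.29111^2 = 0.255519
P(M+6) = 4 × 0.70889^1 × 0.29111^3 = 0.069954
P(M+8) = 0.29111^4 = 0.007182
The M+2 peak is largest (0.414814); scaling to 100 gives 60.88 : 100.00 : 61.60 : 16.86 : 1.73.

60.88 : 100.00 : 61.60 : 16.86 : 1.73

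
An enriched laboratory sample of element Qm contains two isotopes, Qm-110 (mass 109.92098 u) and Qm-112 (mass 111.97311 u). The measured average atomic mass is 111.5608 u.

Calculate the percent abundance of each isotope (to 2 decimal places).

Let x be the fractional abundance of Qm-110; then Qm-112 has abundance 1 − x.
109.92098·x + 111.97311·(1 − x) = 111.5608
(109.92098 − 111.97311)·x = 111.5608 − 111.97311
x = -0.41231 / -2.05213 = 0.20092 → 20.09% Qm-110, 79.91% Qm-112.

Qm-110: 20.09%, Qm-112: 79.91%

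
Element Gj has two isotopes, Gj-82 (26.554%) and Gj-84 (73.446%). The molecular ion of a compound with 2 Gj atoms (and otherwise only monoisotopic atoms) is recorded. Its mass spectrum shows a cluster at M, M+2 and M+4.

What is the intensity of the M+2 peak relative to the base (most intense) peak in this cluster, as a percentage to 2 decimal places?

72.31%

(0.26554 + 0.73446)^2 gives M 0.0705, M+2 0.3901, M+4 0.5394; the largest is M+4.
P(M+4) = C(2,2) × 0.26554^0 × 0.73446^2 = 1 × 1.0000 × 0.53943149 = 0.539431 (base)
P(M+2) = C(2,1) × 0.26554^1 × 0.73446^1 = 2 × 0.26554 × 0.73446 = 0.390057
Relative intensity = 0.390057 / 0.539431 × 100 = 72.31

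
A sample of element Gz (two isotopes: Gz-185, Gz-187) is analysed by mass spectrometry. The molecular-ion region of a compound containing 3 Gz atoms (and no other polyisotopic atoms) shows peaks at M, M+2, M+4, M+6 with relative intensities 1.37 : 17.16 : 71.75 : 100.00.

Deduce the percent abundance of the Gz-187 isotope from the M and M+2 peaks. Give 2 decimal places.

Write p for the Gz-185 fraction. I(M+2)/I(M) = [C(3,1)·p^2·(1−p)] / p^3 = 3·(1−p)/p = 17.16/1.37 = 12.5255
(1−p)/p = 12.5255/3 = 4.1752  ⇒  p = 1/(1 + 4.1752) = 0.1932
Gz-185: 19.32%, Gz-187: 80.68%.

80.68%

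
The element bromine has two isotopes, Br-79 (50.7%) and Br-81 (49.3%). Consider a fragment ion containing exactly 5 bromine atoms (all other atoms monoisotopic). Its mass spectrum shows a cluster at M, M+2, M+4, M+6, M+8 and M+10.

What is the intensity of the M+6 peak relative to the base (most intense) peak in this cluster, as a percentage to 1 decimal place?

(0.507 + 0.493)^5 gives M 0.0335, M+2 0.1629, M+4 0.3168, M+6 0.3080, M+8 0.1497, M+10 0.0291; the largest is M+4.
P(M+4) = C(5,2) × 0.507^3 × 0.493^2 = 10 × 0.13032384 × 0.243049 = 0.316751 (base)
P(M+6) = C(5,3) × 0.507^2 × 0.493^3 = 10 × 0.257049 × 0.11982316 = 0.308004
Relative intensity = 0.308004 / 0.316751 × 100 = 97.2

97.2%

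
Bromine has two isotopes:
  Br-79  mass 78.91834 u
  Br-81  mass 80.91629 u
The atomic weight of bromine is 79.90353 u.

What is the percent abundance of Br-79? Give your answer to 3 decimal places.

Let x be the fractional abundance of Br-79; then Br-81 has abundance 1 − x.
78.91834·x + 80.91629·(1 − x) = 79.90353
(78.91834 − 80.91629)·x = 79.90353 − 80.91629
x = -1.01276 / -1.99795 = 0.50690 → 50.690% Br-79, 49.310% Br-81.

50.690%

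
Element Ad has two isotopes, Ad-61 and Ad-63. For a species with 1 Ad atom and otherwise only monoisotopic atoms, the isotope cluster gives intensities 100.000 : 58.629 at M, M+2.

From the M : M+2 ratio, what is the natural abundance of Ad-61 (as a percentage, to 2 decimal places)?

If p is the fraction of Ad that is Ad-61, then I(M+2)/I(M) = [C(1,1)·p^0·(1−p)] / p^1 = 1·(1−p)/p = 58.629/100.000 = 0.5863
(1−p)/p = 0.5863/1 = 0.5863  ⇒  p = 1/(1 + 0.5863) = 0.6304
Ad-61: 63.04%, Ad-63: 36.96%.

63.04%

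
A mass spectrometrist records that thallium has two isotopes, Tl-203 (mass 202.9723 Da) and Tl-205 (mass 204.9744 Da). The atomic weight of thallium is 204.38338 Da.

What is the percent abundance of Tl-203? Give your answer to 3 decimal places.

Writing the weighted mean with unknown fraction x of Tl-203:
202.9723·x + 204.9744·(1 − x) = 204.38338
(202.9723 − 204.9744)·x = 204.38338 − 204.9744
x = -0.59102 / -2.0021 = 0.29520 → 29.520% Tl-203, 70.480% Tl-205.

29.520%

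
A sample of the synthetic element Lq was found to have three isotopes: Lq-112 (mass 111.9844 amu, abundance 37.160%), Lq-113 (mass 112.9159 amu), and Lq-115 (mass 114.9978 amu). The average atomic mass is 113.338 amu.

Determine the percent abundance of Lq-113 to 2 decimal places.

Let x and y be the fractions of Lq-113 and Lq-115. Then x + y = 1 − 0.37160 = 0.62840 and 112.9159x + 114.9978y = 113.338 − 0.37160×111.9844 = 71.72459696.
Substituting: 112.9159x + 114.9978(0.62840 − x) = 71.72459696
(112.9159 − 114.9978)x = -0.54002056  ⇒  x = 0.25939, y = 0.36901
Lq-113: 25.94%, Lq-115: 36.90%.

25.94%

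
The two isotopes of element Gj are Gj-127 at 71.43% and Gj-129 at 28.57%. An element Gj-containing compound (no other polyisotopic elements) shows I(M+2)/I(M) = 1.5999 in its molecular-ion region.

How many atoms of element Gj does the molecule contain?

4

For n independent Gj atoms, I(M+2)/I(M) = n · (abundance Gj-129) / (abundance Gj-127) = n · 0.2857/0.7143.
n = 1.5999 × 0.7143/0.2857 = 4.00 ≈ 4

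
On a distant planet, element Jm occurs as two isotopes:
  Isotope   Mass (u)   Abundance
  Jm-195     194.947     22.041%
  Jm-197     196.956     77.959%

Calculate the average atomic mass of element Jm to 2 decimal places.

The abundance-weighted mean is 0.22041 × 194.947 + 0.77959 × 196.956
= 42.9683 + 153.5449 = 196.5132 u

196.51 u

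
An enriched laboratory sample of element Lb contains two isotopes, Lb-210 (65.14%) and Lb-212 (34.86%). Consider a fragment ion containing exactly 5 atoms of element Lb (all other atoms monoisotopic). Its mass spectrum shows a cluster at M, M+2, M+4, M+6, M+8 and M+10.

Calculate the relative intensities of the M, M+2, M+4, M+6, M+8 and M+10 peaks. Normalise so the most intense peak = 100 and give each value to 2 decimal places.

34.92 : 93.43 : 100.00 : 53.52 : 14.32 : 1.53

The 5 Lb atoms are independent, so intensities follow the terms of (0.6514 + 0.3486)^5.
P(M) = 0.6514^5 = 0.117284
P(M+2) = 5 × 0.6514^4 × 0.3486^1 = 0.313826
P(M+4) = 10 × 0.6514^3 × 0.3486^2 = 0.335891
P(M+6) = 10 × 0.6514^2 × 0.3486^3 = 0.179754
P(M+8) = 5 × 0.6514^1 × 0.3486^4 = 0.048098
P(M+10) = 0.3486^5 = 0.005148
The M+4 peak is largest (0.335891); scaling to 100 gives 34.92 : 93.43 : 100.00 : 53.52 : 14.32 : 1.53.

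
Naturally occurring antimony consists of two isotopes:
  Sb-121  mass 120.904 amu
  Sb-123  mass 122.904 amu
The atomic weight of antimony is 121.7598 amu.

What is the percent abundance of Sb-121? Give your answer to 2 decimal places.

Let x be the fractional abundance of Sb-121; then Sb-123 has abundance 1 − x.
120.904·x + 122.904·(1 − x) = 121.7598
(120.904 − 122.904)·x = 121.7598 − 122.904
x = -1.1442 / -2.000 = 0.57210 → 57.21% Sb-121, 42.79% Sb-123.

57.21%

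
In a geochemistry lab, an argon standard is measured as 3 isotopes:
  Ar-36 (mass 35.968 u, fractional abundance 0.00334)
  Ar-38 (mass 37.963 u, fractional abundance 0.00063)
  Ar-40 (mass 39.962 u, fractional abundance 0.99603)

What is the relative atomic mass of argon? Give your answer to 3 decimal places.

39.947 u

Ar = Σ fᵢ·mᵢ = 0.00334 × 35.968 + 0.00063 × 37.963 + 0.99603 × 39.962
= 0.1201 + 0.0239 + 39.8034 = 39.9474 u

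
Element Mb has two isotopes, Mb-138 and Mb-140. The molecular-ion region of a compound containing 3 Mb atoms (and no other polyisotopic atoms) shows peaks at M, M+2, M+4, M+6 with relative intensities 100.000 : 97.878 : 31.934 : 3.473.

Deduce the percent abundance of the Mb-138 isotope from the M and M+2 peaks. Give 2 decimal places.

75.40%

Write p for the Mb-138 fraction. I(M+2)/I(M) = [C(3,1)·p^2·(1−p)] / p^3 = 3·(1−p)/p = 97.878/100.000 = 0.9788
(1−p)/p = 0.9788/3 = 0.3263  ⇒  p = 1/(1 + 0.3263) = 0.7540
Mb-138: 75.40%, Mb-140: 24.60%.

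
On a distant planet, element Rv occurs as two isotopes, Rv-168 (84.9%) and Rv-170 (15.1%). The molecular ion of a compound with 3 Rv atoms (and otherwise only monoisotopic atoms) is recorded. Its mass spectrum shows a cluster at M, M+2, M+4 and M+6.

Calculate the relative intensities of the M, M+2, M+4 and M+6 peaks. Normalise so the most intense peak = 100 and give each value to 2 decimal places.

Expanding (0.849 + 0.151)^3:
P(M) = 0.849^3 = 0.611960
P(M+2) = 3 × 0.849^2 × 0.151^1 = 0.326523
P(M+4) = 3 × 0.849^1 × 0.151^2 = 0.058074
P(M+6) = 0.151^3 = 0.003443
The M peak is largest (0.611960); scaling to 100 gives 100.00 : 53.36 : 9.49 : 0.56.

100.00 : 53.36 : 9.49 : 0.56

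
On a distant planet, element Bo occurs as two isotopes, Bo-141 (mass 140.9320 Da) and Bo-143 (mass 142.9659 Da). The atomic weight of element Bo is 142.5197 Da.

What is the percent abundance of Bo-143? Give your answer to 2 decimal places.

78.06%

Writing the weighted mean with unknown fraction x of Bo-141:
140.9320·x + 142.9659·(1 − x) = 142.5197
(140.9320 − 142.9659)·x = 142.5197 − 142.9659
x = -0.4462 / -2.0339 = 0.21938 → 21.94% Bo-141, 78.06% Bo-143.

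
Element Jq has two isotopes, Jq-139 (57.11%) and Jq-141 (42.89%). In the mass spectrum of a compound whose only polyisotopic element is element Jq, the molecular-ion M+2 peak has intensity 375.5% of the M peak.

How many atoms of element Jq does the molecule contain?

The M+2/M ratio from n Jq atoms is n · q/p = n · 0.4289/0.5711.
n = 3.755 × 0.5711/0.4289 = 5.00 ≈ 5

5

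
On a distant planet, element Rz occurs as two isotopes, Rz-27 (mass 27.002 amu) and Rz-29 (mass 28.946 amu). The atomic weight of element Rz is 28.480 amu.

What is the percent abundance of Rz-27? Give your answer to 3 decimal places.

With x = fraction of Rz-27 (so Rz-29 is 1 − x):
27.002·x + 28.946·(1 − x) = 28.480
(27.002 − 28.946)·x = 28.480 − 28.946
x = -0.466 / -1.944 = 0.23971 → 23.971% Rz-27, 76.029% Rz-29.

23.971%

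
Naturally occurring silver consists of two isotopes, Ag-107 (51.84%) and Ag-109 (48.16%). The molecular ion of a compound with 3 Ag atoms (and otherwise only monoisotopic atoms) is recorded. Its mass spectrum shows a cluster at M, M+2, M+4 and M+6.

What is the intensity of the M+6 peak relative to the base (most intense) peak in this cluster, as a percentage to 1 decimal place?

Term probabilities: M 0.1393, M+2 0.3883, M+4 0.3607, M+6 0.1117. Base peak = M+2.
P(M+2) = C(3,1) × 0.5184^2 × 0.4816^1 = 3 × 0.26873856 × 0.4816 = 0.388273 (base)
P(M+6) = C(3,3) × 0.5184^0 × 0.4816^3 = 1 × 1.0000 × 0.11170161 = 0.111702
Relative intensity = 0.111702 / 0.388273 × 100 = 28.8

28.8%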